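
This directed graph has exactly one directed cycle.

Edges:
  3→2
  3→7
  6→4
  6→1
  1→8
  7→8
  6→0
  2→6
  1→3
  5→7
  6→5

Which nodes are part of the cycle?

DFS with gray/black marking from 6:
6 gray
  0 gray
  0 black
  5 gray
    7 gray
      8 gray
      8 black
    7 black
  5 black
  4 gray
  4 black
  1 gray
    1→8: 8 black — skip
    3 gray
      2 gray
        2→6: 6 is gray → back edge
Back edge closes the cycle 6 → 1 → 3 → 2 → 6; its vertices are {1, 2, 3, 6}.

1, 2, 3, 6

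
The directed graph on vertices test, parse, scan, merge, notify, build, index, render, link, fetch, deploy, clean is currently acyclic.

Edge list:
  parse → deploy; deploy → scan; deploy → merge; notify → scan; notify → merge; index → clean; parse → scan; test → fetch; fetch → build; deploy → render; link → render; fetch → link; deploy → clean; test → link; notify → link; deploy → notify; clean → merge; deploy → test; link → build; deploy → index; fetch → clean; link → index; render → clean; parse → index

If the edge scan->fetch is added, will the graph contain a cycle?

No

Adding scan→fetch creates a cycle iff fetch can already reach scan.
Explore from fetch: no path reaches scan. The graph stays acyclic.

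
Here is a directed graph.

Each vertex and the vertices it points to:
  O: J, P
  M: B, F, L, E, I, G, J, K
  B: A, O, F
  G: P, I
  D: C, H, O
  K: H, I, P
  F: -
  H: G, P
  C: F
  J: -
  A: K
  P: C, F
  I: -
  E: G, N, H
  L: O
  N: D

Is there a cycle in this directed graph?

DFS with white/gray/black marking, starting from I:
I gray
I black
O gray
  J gray
  J black
  P gray
    C gray
      F gray
      F black
    C black
    P→F: F black — skip
  P black
O black
M gray
  B gray
    A gray
      K gray
        H gray
          G gray
            G→P: P black — skip
            G→I: I black — skip
          G black
          H→P: P black — skip
        H black
        K→I: I black — skip
        K→P: P black — skip
      K black
    A black
    B→O: O black — skip
    B→F: F black — skip
  B black
  M→F: F black — skip
  L gray
    L→O: O black — skip
  L black
  E gray
    E→G: G black — skip
    N gray
      D gray
        D→C: C black — skip
        D→H: H black — skip
        D→O: O black — skip
      D black
    N black
    E→H: H black — skip
  E black
  M→I: I black — skip
  M→G: G black — skip
  M→J: J black — skip
  M→K: K black — skip
M black
Every edge goes to a white or black vertex — no back edge, so the graph is acyclic.

No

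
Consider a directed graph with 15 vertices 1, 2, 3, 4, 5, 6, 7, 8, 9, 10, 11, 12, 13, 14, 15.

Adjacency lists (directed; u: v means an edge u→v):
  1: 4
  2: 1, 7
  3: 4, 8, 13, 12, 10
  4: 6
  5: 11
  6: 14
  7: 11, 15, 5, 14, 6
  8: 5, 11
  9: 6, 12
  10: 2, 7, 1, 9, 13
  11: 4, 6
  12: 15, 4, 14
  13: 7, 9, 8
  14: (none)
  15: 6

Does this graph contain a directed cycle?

DFS with white/gray/black marking, starting from 5:
5 gray
  11 gray
    4 gray
      6 gray
        14 gray
        14 black
      6 black
    4 black
    11→6: 6 black — skip
  11 black
5 black
1 gray
  1→4: 4 black — skip
1 black
2 gray
  2→1: 1 black — skip
  7 gray
    7→11: 11 black — skip
    15 gray
      15→6: 6 black — skip
    15 black
    7→5: 5 black — skip
    7→14: 14 black — skip
    7→6: 6 black — skip
  7 black
2 black
3 gray
  3→4: 4 black — skip
  8 gray
    8→5: 5 black — skip
    8→11: 11 black — skip
  8 black
  13 gray
    13→7: 7 black — skip
    9 gray
      9→6: 6 black — skip
      12 gray
        12→15: 15 black — skip
        12→4: 4 black — skip
        12→14: 14 black — skip
      12 black
    9 black
    13→8: 8 black — skip
  13 black
  3→12: 12 black — skip
  10 gray
    10→2: 2 black — skip
    10→7: 7 black — skip
    10→1: 1 black — skip
    10→9: 9 black — skip
    10→13: 13 black — skip
  10 black
3 black
Every edge goes to a white or black vertex — no back edge, so the graph is acyclic.

No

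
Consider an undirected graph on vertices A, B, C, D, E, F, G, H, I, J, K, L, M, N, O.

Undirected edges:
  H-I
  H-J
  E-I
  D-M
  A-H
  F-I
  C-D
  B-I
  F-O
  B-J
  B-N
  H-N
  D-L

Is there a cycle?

DFS, tracking each vertex's parent; an edge to a visited non-parent vertex closes a cycle.
Start from M:
visit M (parent –)
  visit D (parent M)
    visit C (parent D)
      C–D: parent, skip
    visit L (parent D)
      L–D: parent, skip
    D–M: parent, skip
visit A (parent –)
  visit H (parent A)
    H–A: parent, skip
    visit N (parent H)
      N–H: parent, skip
      visit B (parent N)
        visit I (parent B)
          visit E (parent I)
            E–I: parent, skip
          I–H: H visited and ≠ parent → cycle
Cycle: H – N – B – I – H.

Yes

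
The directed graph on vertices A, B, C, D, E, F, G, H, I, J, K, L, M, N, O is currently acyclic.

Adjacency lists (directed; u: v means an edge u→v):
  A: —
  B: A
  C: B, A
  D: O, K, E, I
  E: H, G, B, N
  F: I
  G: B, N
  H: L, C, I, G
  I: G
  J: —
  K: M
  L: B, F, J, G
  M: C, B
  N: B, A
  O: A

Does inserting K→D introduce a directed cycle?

Adding K→D creates a cycle iff D can already reach K.
Path from D: D → K.
So D → … → K → D is a cycle.

Yes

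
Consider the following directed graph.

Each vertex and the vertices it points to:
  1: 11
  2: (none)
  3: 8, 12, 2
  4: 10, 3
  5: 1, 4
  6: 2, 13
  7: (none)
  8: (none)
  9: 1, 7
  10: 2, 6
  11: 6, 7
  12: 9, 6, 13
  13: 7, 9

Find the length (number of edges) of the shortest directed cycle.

5

For each vertex v, BFS finds the shortest path from v back to v.
The shortest such closed walk is 1 → 11 → 6 → 13 → 9 → 1, length 5.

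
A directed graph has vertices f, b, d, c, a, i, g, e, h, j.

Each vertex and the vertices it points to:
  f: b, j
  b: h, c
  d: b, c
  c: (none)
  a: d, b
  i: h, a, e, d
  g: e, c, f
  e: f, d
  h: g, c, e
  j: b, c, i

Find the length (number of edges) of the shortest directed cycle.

For each vertex v, BFS finds the shortest path from v back to v.
The shortest such closed walk is i → e → f → j → i, length 4.

4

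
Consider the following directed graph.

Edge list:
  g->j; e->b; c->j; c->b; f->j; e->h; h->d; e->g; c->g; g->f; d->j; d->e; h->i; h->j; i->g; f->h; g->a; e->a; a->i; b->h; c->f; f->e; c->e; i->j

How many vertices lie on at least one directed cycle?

A vertex is on a directed cycle iff it belongs to a strongly connected component of size ≥ 2 (or has a self-loop).
The vertices on cycles are {a, b, d, e, f, g, h, i} — 8 in total.

8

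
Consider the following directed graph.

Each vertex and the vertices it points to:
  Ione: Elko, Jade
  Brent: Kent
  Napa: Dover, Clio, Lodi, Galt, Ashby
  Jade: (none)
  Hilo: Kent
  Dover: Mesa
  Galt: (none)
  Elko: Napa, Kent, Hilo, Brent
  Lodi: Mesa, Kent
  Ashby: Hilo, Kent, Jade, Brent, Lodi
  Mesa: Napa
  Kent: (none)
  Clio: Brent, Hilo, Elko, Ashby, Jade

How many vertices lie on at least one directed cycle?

A vertex is on a directed cycle iff it belongs to a strongly connected component of size ≥ 2 (or has a self-loop).
The vertices on cycles are {Clio, Elko, Lodi, Mesa, Napa, Ashby, Dover} — 7 in total.

7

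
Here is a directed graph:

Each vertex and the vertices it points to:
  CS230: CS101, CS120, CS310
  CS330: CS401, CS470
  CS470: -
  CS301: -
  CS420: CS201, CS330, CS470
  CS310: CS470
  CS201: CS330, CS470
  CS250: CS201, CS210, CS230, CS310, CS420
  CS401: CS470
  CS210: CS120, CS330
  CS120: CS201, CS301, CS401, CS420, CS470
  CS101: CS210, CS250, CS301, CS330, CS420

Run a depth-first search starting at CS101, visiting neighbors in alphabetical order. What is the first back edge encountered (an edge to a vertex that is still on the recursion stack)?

DFS from CS101 (visiting neighbors in alphabetical order); mark gray on enter, black on exit:
CS101 gray
  CS210 gray
    CS120 gray
      CS201 gray
        CS330 gray
          CS401 gray
            CS470 gray
            CS470 black
          CS401 black
          CS330→CS470: CS470 black — skip
        CS330 black
        CS201→CS470: CS470 black — skip
      CS201 black
      CS301 gray
      CS301 black
      CS120→CS401: CS401 black — skip
      CS420 gray
        CS420→CS201: CS201 black — skip
        CS420→CS330: CS330 black — skip
        CS420→CS470: CS470 black — skip
      CS420 black
      CS120→CS470: CS470 black — skip
    CS120 black
    CS210→CS330: CS330 black — skip
  CS210 black
  CS250 gray
    CS250→CS201: CS201 black — skip
    CS250→CS210: CS210 black — skip
    CS230 gray
      CS230→CS101: CS101 is gray → back edge
First back edge: CS230 → CS101.

CS230->CS101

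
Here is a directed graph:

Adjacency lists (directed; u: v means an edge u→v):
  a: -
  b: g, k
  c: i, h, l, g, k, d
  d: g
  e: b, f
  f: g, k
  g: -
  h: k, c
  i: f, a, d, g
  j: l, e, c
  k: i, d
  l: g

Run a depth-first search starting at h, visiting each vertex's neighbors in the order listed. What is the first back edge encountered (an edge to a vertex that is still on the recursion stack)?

DFS from h (visiting each vertex's neighbors in the order listed); mark gray on enter, black on exit:
h gray
  k gray
    i gray
      f gray
        g gray
        g black
        f→k: k is gray → back edge
First back edge: f → k.

f→k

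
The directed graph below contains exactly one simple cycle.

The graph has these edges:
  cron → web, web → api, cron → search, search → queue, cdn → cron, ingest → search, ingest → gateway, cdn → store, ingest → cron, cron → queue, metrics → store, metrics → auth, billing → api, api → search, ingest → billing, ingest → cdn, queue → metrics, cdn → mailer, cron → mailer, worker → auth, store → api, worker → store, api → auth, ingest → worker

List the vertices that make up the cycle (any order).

DFS with gray/black marking from search:
search gray
  queue gray
    metrics gray
      store gray
        api gray
          api→search: search is gray → back edge
Back edge closes the cycle search → queue → metrics → store → api → search; its vertices are {api, queue, store, search, metrics}.

api, queue, store, search, metrics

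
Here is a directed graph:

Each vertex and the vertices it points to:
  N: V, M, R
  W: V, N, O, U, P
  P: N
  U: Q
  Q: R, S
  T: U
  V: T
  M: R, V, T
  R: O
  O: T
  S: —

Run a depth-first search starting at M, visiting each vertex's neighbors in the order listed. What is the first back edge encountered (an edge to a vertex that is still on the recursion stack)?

Q→R

DFS from M (visiting each vertex's neighbors in the order listed); mark gray on enter, black on exit:
M gray
  R gray
    O gray
      T gray
        U gray
          Q gray
            Q→R: R is gray → back edge
First back edge: Q → R.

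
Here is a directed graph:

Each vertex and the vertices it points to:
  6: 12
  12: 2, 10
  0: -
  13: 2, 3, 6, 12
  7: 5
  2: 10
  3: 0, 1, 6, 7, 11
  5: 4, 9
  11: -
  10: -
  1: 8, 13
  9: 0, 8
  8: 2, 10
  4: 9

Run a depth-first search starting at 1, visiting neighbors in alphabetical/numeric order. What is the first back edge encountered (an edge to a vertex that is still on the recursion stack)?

3->1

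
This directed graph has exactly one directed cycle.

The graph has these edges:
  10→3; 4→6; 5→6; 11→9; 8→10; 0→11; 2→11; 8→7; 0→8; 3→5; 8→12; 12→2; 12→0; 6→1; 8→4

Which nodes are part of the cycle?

0, 8, 12

DFS with gray/black marking from 8:
8 gray
  4 gray
    6 gray
      1 gray
      1 black
    6 black
  4 black
  10 gray
    3 gray
      5 gray
        5→6: 6 black — skip
      5 black
    3 black
  10 black
  12 gray
    0 gray
      0→8: 8 is gray → back edge
Back edge closes the cycle 8 → 12 → 0 → 8; its vertices are {0, 8, 12}.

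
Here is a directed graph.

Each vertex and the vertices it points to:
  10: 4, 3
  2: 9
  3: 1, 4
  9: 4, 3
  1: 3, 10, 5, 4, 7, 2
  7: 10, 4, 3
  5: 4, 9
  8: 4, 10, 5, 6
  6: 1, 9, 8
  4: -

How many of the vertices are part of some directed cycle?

A vertex is on a directed cycle iff it belongs to a strongly connected component of size ≥ 2 (or has a self-loop).
The vertices on cycles are {1, 2, 3, 5, 6, 7, 8, 9, 10} — 9 in total.

9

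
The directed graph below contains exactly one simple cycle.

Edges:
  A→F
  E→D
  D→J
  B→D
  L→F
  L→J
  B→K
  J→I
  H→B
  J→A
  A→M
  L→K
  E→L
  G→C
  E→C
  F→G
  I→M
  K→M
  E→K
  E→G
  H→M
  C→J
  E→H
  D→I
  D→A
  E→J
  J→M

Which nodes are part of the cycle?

DFS with gray/black marking from G:
G gray
  C gray
    J gray
      M gray
      M black
      I gray
        I→M: M black — skip
      I black
      A gray
        A→M: M black — skip
        F gray
          F→G: G is gray → back edge
Back edge closes the cycle G → C → J → A → F → G; its vertices are {A, C, F, G, J}.

A, C, F, G, J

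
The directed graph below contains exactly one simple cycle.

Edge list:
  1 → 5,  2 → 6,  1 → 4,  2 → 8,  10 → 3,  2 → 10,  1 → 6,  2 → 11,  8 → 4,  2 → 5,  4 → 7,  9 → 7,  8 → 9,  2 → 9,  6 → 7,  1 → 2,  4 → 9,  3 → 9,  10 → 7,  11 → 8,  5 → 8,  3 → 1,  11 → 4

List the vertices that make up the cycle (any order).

1, 2, 3, 10

DFS with gray/black marking from 10:
10 gray
  7 gray
  7 black
  3 gray
    1 gray
      4 gray
        9 gray
          9→7: 7 black — skip
        9 black
        4→7: 7 black — skip
      4 black
      2 gray
        11 gray
          11→4: 4 black — skip
          8 gray
            8→9: 9 black — skip
            8→4: 4 black — skip
          8 black
        11 black
        6 gray
          6→7: 7 black — skip
        6 black
        5 gray
          5→8: 8 black — skip
        5 black
        2→10: 10 is gray → back edge
Back edge closes the cycle 10 → 3 → 1 → 2 → 10; its vertices are {1, 2, 3, 10}.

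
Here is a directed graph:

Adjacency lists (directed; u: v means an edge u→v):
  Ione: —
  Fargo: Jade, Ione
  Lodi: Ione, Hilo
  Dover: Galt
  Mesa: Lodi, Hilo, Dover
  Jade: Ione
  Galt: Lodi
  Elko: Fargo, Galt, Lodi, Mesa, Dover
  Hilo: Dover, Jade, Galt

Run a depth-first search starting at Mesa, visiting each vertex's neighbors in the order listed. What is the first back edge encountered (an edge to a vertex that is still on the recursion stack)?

DFS from Mesa (visiting each vertex's neighbors in the order listed); mark gray on enter, black on exit:
Mesa gray
  Lodi gray
    Ione gray
    Ione black
    Hilo gray
      Dover gray
        Galt gray
          Galt→Lodi: Lodi is gray → back edge
First back edge: Galt → Lodi.

Galt->Lodi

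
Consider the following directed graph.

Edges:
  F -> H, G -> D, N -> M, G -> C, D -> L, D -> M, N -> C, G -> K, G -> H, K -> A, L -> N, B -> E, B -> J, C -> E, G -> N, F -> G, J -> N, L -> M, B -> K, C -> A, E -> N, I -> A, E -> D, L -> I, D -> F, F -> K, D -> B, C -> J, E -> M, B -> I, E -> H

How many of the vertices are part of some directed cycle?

9

A vertex is on a directed cycle iff it belongs to a strongly connected component of size ≥ 2 (or has a self-loop).
The vertices on cycles are {B, C, D, E, F, G, J, L, N} — 9 in total.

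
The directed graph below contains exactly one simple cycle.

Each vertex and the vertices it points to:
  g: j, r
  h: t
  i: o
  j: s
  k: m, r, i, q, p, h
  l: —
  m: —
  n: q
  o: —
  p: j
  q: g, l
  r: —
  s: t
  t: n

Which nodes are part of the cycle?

g, j, n, q, s, t

DFS with gray/black marking from q:
q gray
  g gray
    j gray
      s gray
        t gray
          n gray
            n→q: q is gray → back edge
Back edge closes the cycle q → g → j → s → t → n → q; its vertices are {g, j, n, q, s, t}.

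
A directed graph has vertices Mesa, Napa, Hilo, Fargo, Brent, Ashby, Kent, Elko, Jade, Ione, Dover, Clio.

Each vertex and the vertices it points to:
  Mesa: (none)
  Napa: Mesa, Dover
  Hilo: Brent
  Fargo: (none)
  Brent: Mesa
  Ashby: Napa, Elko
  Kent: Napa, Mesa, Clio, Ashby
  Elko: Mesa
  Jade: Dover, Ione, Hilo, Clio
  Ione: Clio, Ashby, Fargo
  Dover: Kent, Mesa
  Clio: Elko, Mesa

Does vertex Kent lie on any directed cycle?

Kent is on a cycle iff Kent can reach itself via ≥1 edge.
Kent → Napa → Dover → Kent — yes.

Yes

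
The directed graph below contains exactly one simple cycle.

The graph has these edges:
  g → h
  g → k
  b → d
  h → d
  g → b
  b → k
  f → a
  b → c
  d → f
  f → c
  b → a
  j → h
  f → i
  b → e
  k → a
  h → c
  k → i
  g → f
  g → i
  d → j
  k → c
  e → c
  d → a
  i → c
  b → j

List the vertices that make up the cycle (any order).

DFS with gray/black marking from d:
d gray
  j gray
    h gray
      c gray
      c black
      h→d: d is gray → back edge
Back edge closes the cycle d → j → h → d; its vertices are {d, h, j}.

d, h, j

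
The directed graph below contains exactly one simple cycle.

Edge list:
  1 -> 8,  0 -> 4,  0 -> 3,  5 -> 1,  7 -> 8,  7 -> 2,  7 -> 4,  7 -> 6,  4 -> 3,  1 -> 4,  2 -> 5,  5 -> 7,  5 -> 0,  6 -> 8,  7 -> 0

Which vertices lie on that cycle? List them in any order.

DFS with gray/black marking from 5:
5 gray
  7 gray
    6 gray
      8 gray
      8 black
    6 black
    7→8: 8 black — skip
    4 gray
      3 gray
      3 black
    4 black
    0 gray
      0→4: 4 black — skip
      0→3: 3 black — skip
    0 black
    2 gray
      2→5: 5 is gray → back edge
Back edge closes the cycle 5 → 7 → 2 → 5; its vertices are {2, 5, 7}.

2, 5, 7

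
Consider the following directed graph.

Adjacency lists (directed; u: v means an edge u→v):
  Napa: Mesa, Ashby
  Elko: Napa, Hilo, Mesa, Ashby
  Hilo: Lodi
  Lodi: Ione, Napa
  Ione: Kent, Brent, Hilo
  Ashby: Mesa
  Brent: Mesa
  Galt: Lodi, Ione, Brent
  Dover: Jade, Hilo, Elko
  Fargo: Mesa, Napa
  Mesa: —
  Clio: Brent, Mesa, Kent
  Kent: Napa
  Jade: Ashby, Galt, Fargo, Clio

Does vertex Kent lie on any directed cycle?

Kent lies on a cycle iff there is a path from Kent back to itself.
Exploring from Kent, it never reaches itself; equivalently, its strongly connected component is a singleton.

No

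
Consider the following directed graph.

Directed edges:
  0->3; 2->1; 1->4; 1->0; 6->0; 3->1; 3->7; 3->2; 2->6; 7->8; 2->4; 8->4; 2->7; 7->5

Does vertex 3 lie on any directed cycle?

3 is on a cycle iff 3 can reach itself via ≥1 edge.
3 → 1 → 0 → 3 — yes.

Yes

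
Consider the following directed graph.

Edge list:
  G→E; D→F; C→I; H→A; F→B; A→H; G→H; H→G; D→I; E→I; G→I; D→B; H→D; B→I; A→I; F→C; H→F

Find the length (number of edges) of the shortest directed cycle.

For each vertex v, BFS finds the shortest path from v back to v.
The shortest such closed walk is H → A → H, length 2.

2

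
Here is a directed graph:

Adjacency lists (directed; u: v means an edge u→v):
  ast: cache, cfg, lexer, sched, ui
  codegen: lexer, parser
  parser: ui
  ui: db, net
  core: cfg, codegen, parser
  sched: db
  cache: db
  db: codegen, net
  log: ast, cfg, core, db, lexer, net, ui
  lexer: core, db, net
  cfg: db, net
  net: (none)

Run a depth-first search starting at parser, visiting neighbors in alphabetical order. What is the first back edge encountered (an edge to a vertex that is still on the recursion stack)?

DFS from parser (visiting neighbors in alphabetical order); mark gray on enter, black on exit:
parser gray
  ui gray
    db gray
      codegen gray
        lexer gray
          core gray
            cfg gray
              cfg→db: db is gray → back edge
First back edge: cfg → db.

cfg->db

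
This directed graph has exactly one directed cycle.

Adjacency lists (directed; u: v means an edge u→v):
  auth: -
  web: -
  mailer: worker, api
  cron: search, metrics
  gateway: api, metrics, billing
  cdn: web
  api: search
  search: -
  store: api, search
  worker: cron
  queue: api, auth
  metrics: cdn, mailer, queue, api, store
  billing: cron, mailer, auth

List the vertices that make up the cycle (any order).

cron, mailer, worker, metrics

DFS with gray/black marking from metrics:
metrics gray
  cdn gray
    web gray
    web black
  cdn black
  mailer gray
    worker gray
      cron gray
        search gray
        search black
        cron→metrics: metrics is gray → back edge
Back edge closes the cycle metrics → mailer → worker → cron → metrics; its vertices are {cron, mailer, worker, metrics}.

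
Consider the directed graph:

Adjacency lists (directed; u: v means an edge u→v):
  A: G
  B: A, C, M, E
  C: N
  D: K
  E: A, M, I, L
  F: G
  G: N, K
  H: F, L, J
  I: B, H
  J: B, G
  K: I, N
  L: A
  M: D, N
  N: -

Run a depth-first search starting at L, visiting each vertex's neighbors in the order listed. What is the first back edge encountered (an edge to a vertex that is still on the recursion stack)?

B→A

DFS from L (visiting each vertex's neighbors in the order listed); mark gray on enter, black on exit:
L gray
  A gray
    G gray
      N gray
      N black
      K gray
        I gray
          B gray
            B→A: A is gray → back edge
First back edge: B → A.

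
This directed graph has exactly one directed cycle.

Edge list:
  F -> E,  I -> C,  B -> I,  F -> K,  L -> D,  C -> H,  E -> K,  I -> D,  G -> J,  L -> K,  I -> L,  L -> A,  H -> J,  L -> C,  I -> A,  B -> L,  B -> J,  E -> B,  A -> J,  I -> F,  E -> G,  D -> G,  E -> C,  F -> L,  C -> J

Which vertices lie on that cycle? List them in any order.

DFS with gray/black marking from B:
B gray
  J gray
  J black
  L gray
    A gray
      A→J: J black — skip
    A black
    K gray
    K black
    C gray
      C→J: J black — skip
      H gray
        H→J: J black — skip
      H black
    C black
    D gray
      G gray
        G→J: J black — skip
      G black
    D black
  L black
  I gray
    I→L: L black — skip
    I→A: A black — skip
    I→C: C black — skip
    F gray
      E gray
        E→G: G black — skip
        E→K: K black — skip
        E→B: B is gray → back edge
Back edge closes the cycle B → I → F → E → B; its vertices are {B, E, F, I}.

B, E, F, I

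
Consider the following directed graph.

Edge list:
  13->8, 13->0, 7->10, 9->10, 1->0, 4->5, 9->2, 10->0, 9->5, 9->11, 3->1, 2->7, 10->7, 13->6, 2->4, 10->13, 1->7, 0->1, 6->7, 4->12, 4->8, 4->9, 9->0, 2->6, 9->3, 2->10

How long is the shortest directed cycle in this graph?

For each vertex v, BFS finds the shortest path from v back to v.
The shortest such closed walk is 10 → 7 → 10, length 2.

2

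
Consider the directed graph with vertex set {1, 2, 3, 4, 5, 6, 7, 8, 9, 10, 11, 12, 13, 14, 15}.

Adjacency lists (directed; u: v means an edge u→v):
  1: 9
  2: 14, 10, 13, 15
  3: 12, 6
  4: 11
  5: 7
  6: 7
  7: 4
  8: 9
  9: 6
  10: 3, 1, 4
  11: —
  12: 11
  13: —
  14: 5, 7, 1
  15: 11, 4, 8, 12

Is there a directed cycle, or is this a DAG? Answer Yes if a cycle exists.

No

DFS with white/gray/black marking, starting from 2:
2 gray
  14 gray
    5 gray
      7 gray
        4 gray
          11 gray
          11 black
        4 black
      7 black
    5 black
    14→7: 7 black — skip
    1 gray
      9 gray
        6 gray
          6→7: 7 black — skip
        6 black
      9 black
    1 black
  14 black
  10 gray
    3 gray
      12 gray
        12→11: 11 black — skip
      12 black
      3→6: 6 black — skip
    3 black
    10→1: 1 black — skip
    10→4: 4 black — skip
  10 black
  13 gray
  13 black
  15 gray
    15→11: 11 black — skip
    15→4: 4 black — skip
    8 gray
      8→9: 9 black — skip
    8 black
    15→12: 12 black — skip
  15 black
2 black
Every edge goes to a white or black vertex — no back edge, so the graph is acyclic.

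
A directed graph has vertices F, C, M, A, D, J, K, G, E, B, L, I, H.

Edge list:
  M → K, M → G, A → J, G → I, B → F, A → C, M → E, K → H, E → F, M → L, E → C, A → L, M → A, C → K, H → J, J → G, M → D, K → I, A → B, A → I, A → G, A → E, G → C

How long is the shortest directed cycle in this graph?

5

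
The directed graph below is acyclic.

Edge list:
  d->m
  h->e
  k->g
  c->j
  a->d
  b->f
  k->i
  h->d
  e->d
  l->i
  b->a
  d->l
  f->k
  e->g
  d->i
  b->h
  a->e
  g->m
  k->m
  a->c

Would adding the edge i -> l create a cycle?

Yes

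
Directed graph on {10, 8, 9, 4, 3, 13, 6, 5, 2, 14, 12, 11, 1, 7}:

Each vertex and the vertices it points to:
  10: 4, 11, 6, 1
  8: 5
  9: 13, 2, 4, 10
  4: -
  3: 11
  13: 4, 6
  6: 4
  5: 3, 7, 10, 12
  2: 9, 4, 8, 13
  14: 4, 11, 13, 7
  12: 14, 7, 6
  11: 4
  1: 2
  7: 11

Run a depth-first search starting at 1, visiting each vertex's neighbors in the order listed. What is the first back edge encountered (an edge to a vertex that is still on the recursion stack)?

9->2

DFS from 1 (visiting each vertex's neighbors in the order listed); mark gray on enter, black on exit:
1 gray
  2 gray
    9 gray
      13 gray
        4 gray
        4 black
        6 gray
          6→4: 4 black — skip
        6 black
      13 black
      9→2: 2 is gray → back edge
First back edge: 9 → 2.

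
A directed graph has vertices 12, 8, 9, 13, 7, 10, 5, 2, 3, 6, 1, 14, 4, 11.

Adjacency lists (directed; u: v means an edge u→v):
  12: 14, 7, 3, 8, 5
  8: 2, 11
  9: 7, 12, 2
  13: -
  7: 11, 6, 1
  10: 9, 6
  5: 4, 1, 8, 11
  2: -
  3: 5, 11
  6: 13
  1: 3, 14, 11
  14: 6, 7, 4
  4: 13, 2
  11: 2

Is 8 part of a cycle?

No

8 lies on a cycle iff there is a path from 8 back to itself.
Exploring from 8, it never reaches itself; equivalently, its strongly connected component is a singleton.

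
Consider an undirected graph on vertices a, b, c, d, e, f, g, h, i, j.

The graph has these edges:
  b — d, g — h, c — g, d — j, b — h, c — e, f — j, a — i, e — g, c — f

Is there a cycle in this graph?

Yes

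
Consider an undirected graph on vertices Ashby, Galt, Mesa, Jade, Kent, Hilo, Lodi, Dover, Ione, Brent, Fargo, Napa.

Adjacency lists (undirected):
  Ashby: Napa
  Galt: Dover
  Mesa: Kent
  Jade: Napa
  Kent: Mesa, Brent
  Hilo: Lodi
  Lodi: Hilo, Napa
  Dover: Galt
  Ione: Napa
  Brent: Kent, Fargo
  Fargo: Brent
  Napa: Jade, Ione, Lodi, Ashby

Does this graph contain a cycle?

No

DFS, tracking each vertex's parent; an edge to a visited non-parent vertex closes a cycle.
Start from Jade:
visit Jade (parent –)
  visit Napa (parent Jade)
    Napa–Jade: parent, skip
    visit Ione (parent Napa)
      Ione–Napa: parent, skip
    visit Lodi (parent Napa)
      visit Hilo (parent Lodi)
        Hilo–Lodi: parent, skip
      Lodi–Napa: parent, skip
    visit Ashby (parent Napa)
      Ashby–Napa: parent, skip
visit Galt (parent –)
  visit Dover (parent Galt)
    Dover–Galt: parent, skip
visit Mesa (parent –)
  visit Kent (parent Mesa)
    Kent–Mesa: parent, skip
    visit Brent (parent Kent)
      Brent–Kent: parent, skip
      visit Fargo (parent Brent)
        Fargo–Brent: parent, skip
No non-parent visited neighbor found — the graph is a forest.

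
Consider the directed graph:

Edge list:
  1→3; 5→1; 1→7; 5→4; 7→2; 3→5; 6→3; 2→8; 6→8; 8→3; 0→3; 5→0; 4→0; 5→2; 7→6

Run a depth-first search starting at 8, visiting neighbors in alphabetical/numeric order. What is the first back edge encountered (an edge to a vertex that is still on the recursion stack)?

DFS from 8 (visiting neighbors in alphabetical/numeric order); mark gray on enter, black on exit:
8 gray
  3 gray
    5 gray
      0 gray
        0→3: 3 is gray → back edge
First back edge: 0 → 3.

0→3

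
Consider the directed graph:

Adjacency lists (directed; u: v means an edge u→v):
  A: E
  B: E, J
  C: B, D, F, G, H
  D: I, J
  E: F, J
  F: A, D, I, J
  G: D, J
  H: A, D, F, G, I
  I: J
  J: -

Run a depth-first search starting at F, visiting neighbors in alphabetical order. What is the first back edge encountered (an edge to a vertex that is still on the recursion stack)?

DFS from F (visiting neighbors in alphabetical order); mark gray on enter, black on exit:
F gray
  A gray
    E gray
      E→F: F is gray → back edge
First back edge: E → F.

E→F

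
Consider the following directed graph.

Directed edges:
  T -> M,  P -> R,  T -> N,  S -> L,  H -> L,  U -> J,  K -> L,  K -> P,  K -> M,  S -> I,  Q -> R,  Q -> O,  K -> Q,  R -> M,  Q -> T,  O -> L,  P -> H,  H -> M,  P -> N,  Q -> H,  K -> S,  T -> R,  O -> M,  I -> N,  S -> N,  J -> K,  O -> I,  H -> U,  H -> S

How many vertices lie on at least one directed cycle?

6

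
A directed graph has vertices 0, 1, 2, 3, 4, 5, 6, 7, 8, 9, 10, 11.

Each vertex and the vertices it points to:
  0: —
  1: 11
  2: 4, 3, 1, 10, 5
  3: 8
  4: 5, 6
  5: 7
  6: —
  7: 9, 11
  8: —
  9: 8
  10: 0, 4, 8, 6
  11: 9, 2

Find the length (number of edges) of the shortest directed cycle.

3

For each vertex v, BFS finds the shortest path from v back to v.
The shortest such closed walk is 2 → 1 → 11 → 2, length 3.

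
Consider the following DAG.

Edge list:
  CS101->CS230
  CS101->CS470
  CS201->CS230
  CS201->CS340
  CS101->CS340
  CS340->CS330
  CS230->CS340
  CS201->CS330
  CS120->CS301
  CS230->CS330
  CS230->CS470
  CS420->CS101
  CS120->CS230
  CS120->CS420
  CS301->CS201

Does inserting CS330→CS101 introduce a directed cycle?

Yes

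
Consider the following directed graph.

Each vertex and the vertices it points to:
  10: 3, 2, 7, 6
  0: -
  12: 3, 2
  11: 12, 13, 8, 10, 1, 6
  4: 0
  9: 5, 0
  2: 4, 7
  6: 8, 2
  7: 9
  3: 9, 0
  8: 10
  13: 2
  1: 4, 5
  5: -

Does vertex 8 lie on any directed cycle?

Yes

8 is on a cycle iff 8 can reach itself via ≥1 edge.
8 → 10 → 6 → 8 — yes.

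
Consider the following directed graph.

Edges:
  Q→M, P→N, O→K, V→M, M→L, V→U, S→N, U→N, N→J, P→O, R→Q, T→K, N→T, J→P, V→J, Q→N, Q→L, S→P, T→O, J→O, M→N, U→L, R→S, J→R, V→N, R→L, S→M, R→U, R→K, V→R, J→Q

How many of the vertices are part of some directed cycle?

A vertex is on a directed cycle iff it belongs to a strongly connected component of size ≥ 2 (or has a self-loop).
The vertices on cycles are {J, M, N, P, Q, R, S, U} — 8 in total.

8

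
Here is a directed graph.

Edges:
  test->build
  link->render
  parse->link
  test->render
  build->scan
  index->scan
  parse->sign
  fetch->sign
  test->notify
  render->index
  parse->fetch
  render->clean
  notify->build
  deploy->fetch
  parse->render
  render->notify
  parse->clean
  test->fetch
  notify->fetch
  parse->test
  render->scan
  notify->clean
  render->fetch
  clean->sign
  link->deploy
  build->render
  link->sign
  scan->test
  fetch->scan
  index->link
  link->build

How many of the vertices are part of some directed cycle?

A vertex is on a directed cycle iff it belongs to a strongly connected component of size ≥ 2 (or has a self-loop).
The vertices on cycles are {link, scan, test, build, fetch, index, deploy, notify, render} — 9 in total.

9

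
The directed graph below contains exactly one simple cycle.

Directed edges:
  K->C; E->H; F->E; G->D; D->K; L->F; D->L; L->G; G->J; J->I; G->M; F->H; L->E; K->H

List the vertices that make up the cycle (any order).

D, G, L

DFS with gray/black marking from D:
D gray
  K gray
    C gray
    C black
    H gray
    H black
  K black
  L gray
    F gray
      E gray
        E→H: H black — skip
      E black
      F→H: H black — skip
    F black
    L→E: E black — skip
    G gray
      J gray
        I gray
        I black
      J black
      G→D: D is gray → back edge
Back edge closes the cycle D → L → G → D; its vertices are {D, G, L}.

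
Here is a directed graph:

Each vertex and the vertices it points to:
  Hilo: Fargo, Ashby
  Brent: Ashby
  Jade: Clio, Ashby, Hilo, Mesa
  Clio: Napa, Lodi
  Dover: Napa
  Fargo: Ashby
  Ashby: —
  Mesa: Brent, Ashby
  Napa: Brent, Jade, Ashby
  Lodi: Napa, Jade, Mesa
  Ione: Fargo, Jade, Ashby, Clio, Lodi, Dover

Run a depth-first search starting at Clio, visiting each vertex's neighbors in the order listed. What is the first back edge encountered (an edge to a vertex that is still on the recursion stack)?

Jade->Clio

DFS from Clio (visiting each vertex's neighbors in the order listed); mark gray on enter, black on exit:
Clio gray
  Napa gray
    Brent gray
      Ashby gray
      Ashby black
    Brent black
    Jade gray
      Jade→Clio: Clio is gray → back edge
First back edge: Jade → Clio.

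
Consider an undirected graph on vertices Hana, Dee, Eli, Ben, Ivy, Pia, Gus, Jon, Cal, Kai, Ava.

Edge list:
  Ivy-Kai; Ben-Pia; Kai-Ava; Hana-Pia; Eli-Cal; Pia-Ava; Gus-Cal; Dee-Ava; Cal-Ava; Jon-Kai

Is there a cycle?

No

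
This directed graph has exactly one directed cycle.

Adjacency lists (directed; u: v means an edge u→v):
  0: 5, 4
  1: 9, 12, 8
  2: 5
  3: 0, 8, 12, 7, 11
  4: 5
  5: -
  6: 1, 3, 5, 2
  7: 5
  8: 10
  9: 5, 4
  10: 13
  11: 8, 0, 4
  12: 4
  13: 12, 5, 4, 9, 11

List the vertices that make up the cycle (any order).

8, 10, 11, 13

DFS with gray/black marking from 11:
11 gray
  8 gray
    10 gray
      13 gray
        12 gray
          4 gray
            5 gray
            5 black
          4 black
        12 black
        13→5: 5 black — skip
        13→4: 4 black — skip
        9 gray
          9→5: 5 black — skip
          9→4: 4 black — skip
        9 black
        13→11: 11 is gray → back edge
Back edge closes the cycle 11 → 8 → 10 → 13 → 11; its vertices are {8, 10, 11, 13}.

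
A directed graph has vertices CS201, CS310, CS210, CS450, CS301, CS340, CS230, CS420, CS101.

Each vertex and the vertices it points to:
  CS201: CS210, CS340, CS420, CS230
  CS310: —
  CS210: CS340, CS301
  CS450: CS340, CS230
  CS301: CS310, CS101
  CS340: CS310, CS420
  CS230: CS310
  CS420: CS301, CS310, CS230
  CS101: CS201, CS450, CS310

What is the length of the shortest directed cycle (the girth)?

For each vertex v, BFS finds the shortest path from v back to v.
The shortest such closed walk is CS301 → CS101 → CS201 → CS210 → CS301, length 4.

4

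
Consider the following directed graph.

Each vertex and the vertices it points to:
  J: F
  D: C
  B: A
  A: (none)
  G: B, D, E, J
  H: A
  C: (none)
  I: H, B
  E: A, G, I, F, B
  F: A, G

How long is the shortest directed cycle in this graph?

For each vertex v, BFS finds the shortest path from v back to v.
The shortest such closed walk is G → E → G, length 2.

2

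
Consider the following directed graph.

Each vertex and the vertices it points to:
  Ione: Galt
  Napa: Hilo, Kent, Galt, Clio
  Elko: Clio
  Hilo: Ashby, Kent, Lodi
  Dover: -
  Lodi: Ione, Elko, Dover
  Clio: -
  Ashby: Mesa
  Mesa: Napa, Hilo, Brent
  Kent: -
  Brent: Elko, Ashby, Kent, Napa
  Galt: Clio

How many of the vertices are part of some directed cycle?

A vertex is on a directed cycle iff it belongs to a strongly connected component of size ≥ 2 (or has a self-loop).
The vertices on cycles are {Hilo, Mesa, Napa, Ashby, Brent} — 5 in total.

5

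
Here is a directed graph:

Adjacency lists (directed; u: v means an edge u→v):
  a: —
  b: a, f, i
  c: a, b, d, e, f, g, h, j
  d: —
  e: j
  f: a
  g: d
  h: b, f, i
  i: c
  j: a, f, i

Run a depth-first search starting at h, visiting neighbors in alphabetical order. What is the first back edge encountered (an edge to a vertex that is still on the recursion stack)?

DFS from h (visiting neighbors in alphabetical order); mark gray on enter, black on exit:
h gray
  b gray
    a gray
    a black
    f gray
      f→a: a black — skip
    f black
    i gray
      c gray
        c→a: a black — skip
        c→b: b is gray → back edge
First back edge: c → b.

c→b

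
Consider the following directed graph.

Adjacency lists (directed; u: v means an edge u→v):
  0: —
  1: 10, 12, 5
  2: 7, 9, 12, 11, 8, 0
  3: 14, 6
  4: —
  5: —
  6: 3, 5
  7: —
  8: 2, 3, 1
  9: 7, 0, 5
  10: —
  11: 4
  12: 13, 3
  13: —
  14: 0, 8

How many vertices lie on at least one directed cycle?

A vertex is on a directed cycle iff it belongs to a strongly connected component of size ≥ 2 (or has a self-loop).
The vertices on cycles are {1, 2, 3, 6, 8, 12, 14} — 7 in total.

7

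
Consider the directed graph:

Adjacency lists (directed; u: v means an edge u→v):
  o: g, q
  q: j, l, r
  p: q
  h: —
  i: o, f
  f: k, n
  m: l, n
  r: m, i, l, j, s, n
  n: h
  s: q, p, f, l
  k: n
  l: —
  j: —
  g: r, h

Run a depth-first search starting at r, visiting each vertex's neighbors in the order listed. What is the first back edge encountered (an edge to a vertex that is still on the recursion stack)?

g->r

DFS from r (visiting each vertex's neighbors in the order listed); mark gray on enter, black on exit:
r gray
  m gray
    l gray
    l black
    n gray
      h gray
      h black
    n black
  m black
  i gray
    o gray
      g gray
        g→r: r is gray → back edge
First back edge: g → r.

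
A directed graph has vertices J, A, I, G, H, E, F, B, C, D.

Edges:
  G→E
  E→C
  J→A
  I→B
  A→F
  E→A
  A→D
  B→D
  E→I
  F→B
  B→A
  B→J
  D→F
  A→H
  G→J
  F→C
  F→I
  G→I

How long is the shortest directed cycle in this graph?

3

For each vertex v, BFS finds the shortest path from v back to v.
The shortest such closed walk is A → F → B → A, length 3.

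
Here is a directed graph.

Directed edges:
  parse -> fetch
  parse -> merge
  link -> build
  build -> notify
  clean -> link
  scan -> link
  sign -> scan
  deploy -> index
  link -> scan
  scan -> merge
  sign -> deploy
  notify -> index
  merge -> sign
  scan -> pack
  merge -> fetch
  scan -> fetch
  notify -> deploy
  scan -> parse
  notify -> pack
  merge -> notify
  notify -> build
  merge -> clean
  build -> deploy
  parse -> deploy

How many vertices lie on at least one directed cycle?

A vertex is on a directed cycle iff it belongs to a strongly connected component of size ≥ 2 (or has a self-loop).
The vertices on cycles are {link, scan, sign, build, clean, merge, parse, notify} — 8 in total.

8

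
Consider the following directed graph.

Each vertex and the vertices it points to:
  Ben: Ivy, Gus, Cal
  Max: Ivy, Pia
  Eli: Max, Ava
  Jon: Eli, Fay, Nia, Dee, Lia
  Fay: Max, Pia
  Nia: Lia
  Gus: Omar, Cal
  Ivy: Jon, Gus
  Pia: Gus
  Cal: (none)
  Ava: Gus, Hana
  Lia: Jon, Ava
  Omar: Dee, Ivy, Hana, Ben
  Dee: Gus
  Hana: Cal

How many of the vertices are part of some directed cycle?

A vertex is on a directed cycle iff it belongs to a strongly connected component of size ≥ 2 (or has a self-loop).
The vertices on cycles are {Ava, Ben, Dee, Eli, Fay, Gus, Ivy, Jon, Lia, Max, Nia, Pia, Omar} — 13 in total.

13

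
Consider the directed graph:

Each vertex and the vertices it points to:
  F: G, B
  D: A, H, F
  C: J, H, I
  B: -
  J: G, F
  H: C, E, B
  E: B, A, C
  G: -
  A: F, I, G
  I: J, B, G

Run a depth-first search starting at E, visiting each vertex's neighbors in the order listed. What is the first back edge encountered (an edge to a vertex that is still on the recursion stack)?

DFS from E (visiting each vertex's neighbors in the order listed); mark gray on enter, black on exit:
E gray
  B gray
  B black
  A gray
    F gray
      G gray
      G black
      F→B: B black — skip
    F black
    I gray
      J gray
        J→G: G black — skip
        J→F: F black — skip
      J black
      I→B: B black — skip
      I→G: G black — skip
    I black
    A→G: G black — skip
  A black
  C gray
    C→J: J black — skip
    H gray
      H→C: C is gray → back edge
First back edge: H → C.

H->C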